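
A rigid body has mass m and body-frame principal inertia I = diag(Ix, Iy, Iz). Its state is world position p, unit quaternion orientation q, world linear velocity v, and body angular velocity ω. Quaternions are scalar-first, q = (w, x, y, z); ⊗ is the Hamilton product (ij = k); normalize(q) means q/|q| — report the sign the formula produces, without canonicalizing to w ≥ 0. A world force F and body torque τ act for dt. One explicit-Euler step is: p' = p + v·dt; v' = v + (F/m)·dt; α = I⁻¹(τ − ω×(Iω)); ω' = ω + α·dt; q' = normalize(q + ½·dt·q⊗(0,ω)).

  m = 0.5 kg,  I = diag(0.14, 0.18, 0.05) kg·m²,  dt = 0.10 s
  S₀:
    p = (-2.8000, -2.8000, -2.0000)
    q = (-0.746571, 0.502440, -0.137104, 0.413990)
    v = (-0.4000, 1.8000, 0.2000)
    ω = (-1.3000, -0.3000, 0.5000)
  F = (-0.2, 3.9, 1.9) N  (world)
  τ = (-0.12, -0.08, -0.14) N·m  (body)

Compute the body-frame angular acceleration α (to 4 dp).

gyro term ω×Iω = (0.0195, -0.0585, 0.0156)
angular accel α = (-0.9964, -0.1194, -3.1120)

α = (-0.9964, -0.1194, -3.1120)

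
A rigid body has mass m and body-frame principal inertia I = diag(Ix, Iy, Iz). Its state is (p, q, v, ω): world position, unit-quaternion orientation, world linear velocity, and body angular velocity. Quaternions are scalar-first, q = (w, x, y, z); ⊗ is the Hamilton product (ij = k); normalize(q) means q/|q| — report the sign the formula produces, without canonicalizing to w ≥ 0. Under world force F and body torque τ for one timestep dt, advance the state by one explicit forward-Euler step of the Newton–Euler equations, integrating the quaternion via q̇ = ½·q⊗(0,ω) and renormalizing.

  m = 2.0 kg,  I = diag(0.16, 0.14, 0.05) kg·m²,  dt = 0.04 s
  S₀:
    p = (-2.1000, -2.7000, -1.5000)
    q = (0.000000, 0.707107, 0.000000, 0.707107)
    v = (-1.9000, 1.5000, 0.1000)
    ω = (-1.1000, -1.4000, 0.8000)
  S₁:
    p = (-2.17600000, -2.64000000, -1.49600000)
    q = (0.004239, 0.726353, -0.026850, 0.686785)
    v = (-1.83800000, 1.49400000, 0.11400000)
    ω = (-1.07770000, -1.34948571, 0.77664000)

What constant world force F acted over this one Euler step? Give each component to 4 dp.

F = (3.1000, -0.3000, 0.7000)

velocity change Δv = (0.06200000, -0.00600000, 0.01400000)
applied force F = (3.1000, -0.3000, 0.7000)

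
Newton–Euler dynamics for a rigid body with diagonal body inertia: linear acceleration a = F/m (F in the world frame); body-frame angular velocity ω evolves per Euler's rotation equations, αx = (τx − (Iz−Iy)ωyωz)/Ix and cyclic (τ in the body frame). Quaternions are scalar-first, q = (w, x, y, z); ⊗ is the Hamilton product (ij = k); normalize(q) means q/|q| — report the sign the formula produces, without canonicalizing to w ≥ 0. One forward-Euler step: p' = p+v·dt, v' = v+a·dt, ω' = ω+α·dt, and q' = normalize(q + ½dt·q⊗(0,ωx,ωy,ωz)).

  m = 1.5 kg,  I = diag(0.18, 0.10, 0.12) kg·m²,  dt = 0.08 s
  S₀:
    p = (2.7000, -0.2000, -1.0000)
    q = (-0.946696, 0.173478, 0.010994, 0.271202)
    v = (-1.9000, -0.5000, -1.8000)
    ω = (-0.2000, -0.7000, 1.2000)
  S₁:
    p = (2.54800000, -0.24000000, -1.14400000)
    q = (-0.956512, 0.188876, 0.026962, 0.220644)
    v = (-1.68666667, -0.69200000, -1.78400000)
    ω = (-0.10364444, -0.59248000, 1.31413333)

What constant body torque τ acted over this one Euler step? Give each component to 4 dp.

ω₁ − ω₀ = (0.09635556, 0.10752000, 0.11413333)
ω₀×(Iω₀) = (-0.0168, -0.0144, -0.0112)
applied torque τ = (0.2000, 0.1200, 0.1600)

τ = (0.2000, 0.1200, 0.1600)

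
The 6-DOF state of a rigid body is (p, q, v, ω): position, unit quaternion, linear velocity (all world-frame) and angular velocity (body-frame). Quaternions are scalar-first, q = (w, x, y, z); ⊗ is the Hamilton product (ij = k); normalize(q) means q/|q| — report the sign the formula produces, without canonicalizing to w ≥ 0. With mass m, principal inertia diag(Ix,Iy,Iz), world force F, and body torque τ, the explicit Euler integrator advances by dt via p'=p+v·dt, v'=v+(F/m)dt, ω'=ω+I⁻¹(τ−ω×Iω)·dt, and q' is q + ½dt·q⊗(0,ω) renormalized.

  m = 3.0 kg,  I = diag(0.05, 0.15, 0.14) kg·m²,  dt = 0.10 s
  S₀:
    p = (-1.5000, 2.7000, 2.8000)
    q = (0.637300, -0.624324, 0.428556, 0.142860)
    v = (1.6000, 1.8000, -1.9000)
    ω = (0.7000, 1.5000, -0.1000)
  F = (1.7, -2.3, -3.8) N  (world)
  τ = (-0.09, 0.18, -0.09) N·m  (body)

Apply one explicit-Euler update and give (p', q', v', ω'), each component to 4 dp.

a = F/m = (0.5667, -0.7667, -1.2667)
p + v·dt = (-1.3400, 2.8800, 2.6100)
v' = v + a·dt = (1.6567, 1.7233, -2.0267)
angular accel α = (-1.8300, 1.1580, -1.3929)
new body rate ω' = (0.5170, 1.6158, -0.2393)
q⊗(0,ω) = (-0.1915212, 0.1889644, 0.9935196, -1.3002052)
q' = normalize(q + ½dt·q⊗(0,ω)) = (0.6256, -0.6128, 0.4766, 0.0776)

p' = (-1.3400, 2.8800, 2.6100)
q' = (0.6256, -0.6128, 0.4766, 0.0776)
v' = (1.6567, 1.7233, -2.0267)
ω' = (0.5170, 1.6158, -0.2393)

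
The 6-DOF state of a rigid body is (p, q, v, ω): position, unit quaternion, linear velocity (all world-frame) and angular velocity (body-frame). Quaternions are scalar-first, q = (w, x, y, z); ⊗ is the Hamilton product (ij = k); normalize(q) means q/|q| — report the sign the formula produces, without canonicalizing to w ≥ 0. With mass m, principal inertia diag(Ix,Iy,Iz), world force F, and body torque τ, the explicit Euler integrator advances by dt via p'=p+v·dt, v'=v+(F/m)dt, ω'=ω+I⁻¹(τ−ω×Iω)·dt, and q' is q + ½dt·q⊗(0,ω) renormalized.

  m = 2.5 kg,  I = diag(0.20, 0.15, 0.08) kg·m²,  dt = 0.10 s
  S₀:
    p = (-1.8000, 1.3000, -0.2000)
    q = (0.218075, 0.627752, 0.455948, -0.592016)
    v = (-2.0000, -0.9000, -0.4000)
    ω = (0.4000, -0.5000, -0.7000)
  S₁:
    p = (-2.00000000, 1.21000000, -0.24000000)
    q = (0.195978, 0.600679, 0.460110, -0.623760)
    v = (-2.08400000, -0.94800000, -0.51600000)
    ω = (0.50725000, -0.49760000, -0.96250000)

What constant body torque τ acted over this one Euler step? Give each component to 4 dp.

τ = (0.1900, -0.0300, -0.2000)

rate change Δω = (0.10725000, 0.00240000, -0.26250000)
τ = I·(Δω/dt) + ω₀×(Iω₀) = (0.1900, -0.0300, -0.2000)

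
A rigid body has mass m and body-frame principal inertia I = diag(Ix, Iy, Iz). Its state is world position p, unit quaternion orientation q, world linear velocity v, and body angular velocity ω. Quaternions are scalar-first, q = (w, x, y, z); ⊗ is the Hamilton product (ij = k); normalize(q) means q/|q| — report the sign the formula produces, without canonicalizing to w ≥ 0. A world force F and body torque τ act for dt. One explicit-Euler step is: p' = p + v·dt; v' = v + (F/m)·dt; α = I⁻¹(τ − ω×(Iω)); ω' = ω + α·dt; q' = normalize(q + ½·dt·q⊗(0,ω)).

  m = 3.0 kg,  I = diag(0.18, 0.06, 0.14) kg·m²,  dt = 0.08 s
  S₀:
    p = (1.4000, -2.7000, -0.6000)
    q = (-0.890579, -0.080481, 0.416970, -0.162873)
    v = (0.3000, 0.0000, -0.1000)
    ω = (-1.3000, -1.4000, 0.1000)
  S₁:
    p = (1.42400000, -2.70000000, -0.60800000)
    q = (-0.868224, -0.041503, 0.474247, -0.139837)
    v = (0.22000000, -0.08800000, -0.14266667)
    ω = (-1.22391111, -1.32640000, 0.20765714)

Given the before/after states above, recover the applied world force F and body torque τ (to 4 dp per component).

Δv = v₁−v₀ = (-0.08000000, -0.08800000, -0.04266667)
F = m·Δv/dt = (-3.0000, -3.3000, -1.6000)
Δω = ω₁−ω₀ = (0.07608889, 0.07360000, 0.10765714)
ω₀×(Iω₀) = (-0.0112, -0.0052, -0.2184)
applied torque τ = (0.1600, 0.0500, -0.0300)

F = (-3.0000, -3.3000, -1.6000)
τ = (0.1600, 0.0500, -0.0300)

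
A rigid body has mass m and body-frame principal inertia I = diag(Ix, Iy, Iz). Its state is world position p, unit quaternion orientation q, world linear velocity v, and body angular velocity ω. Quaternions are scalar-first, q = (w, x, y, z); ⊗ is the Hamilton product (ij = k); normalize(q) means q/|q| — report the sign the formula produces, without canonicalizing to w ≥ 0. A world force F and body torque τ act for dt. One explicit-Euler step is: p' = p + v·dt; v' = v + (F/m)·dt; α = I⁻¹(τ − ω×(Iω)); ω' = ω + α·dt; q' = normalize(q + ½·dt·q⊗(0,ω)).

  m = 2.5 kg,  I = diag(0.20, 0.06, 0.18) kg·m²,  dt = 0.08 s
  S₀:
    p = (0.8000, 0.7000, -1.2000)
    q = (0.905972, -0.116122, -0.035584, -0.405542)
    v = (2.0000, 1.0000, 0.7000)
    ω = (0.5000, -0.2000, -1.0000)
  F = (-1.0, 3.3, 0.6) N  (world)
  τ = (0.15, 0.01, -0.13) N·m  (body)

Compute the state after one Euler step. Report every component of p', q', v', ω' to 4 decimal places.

α = I⁻¹(τ − ω×Iω) = (0.6300, 0.3333, -0.8000)
ω + α·dt = (0.5504, -0.1733, -1.0640)
Hamilton product q⊗(0,ω) = (-0.3545978, 0.4074616, -0.5000874, -0.8649556)
q + ½dt·q⊗(0,ω), renormalized = (0.8909, -0.0997, -0.0555, -0.4397)
p + v·dt = (0.9600, 0.7800, -1.1440)
v + (F/m)dt = (1.9680, 1.1056, 0.7192)

p' = (0.9600, 0.7800, -1.1440)
q' = (0.8909, -0.0997, -0.0555, -0.4397)
v' = (1.9680, 1.1056, 0.7192)
ω' = (0.5504, -0.1733, -1.0640)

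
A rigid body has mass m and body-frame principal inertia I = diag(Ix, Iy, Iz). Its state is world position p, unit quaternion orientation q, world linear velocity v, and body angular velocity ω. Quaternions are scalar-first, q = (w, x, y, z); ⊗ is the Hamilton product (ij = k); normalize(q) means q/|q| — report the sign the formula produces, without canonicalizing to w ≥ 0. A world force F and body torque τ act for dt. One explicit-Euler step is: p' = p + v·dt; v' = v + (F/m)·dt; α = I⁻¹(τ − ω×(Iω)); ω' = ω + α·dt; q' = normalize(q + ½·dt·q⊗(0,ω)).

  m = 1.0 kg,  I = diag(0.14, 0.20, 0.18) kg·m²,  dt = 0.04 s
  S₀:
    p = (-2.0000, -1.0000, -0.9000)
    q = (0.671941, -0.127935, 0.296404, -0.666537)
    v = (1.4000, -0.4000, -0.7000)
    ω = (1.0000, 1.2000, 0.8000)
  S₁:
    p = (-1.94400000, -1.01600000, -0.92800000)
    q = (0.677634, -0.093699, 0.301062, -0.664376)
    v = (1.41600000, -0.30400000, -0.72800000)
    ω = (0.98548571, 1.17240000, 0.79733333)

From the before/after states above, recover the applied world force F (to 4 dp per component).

F = (0.4000, 2.4000, -0.7000)

velocity change Δv = (0.01600000, 0.09600000, -0.02800000)
m·(v₁−v₀)/dt = (0.4000, 2.4000, -0.7000)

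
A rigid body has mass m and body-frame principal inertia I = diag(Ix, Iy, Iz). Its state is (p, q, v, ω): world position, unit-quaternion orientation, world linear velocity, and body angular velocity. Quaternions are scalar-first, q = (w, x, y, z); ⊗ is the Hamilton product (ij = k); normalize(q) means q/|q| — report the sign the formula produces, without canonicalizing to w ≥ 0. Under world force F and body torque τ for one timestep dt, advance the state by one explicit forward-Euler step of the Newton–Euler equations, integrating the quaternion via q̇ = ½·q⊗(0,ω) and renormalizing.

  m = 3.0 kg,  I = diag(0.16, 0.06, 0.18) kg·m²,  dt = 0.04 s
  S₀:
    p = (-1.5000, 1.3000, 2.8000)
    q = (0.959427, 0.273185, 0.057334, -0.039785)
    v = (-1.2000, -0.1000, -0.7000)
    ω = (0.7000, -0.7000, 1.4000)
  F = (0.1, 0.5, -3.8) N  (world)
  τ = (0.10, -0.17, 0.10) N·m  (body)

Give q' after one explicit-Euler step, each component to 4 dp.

q' = (0.9570, 0.2875, 0.0357, -0.0175)

2q̇ = q⊗(0,ω) = (-0.0953967, 0.7240170, -1.0819074, 1.1118345)
updated quaternion q' = (0.9570, 0.2875, 0.0357, -0.0175)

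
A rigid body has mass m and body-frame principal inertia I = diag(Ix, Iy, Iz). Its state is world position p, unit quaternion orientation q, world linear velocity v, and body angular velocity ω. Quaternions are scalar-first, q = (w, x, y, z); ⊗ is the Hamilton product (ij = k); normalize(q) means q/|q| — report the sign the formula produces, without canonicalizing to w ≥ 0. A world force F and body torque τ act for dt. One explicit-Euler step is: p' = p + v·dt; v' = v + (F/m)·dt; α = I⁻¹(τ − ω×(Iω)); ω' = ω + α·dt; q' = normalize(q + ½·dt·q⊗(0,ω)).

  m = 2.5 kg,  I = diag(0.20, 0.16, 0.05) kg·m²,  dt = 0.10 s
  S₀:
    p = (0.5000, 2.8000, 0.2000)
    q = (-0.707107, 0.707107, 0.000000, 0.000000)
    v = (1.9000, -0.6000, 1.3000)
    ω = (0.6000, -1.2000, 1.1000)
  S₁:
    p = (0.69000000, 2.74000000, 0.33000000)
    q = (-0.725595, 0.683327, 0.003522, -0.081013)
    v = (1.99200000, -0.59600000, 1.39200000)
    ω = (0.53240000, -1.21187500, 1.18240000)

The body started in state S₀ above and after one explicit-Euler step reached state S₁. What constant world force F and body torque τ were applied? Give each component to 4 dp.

F = (2.3000, 0.1000, 2.3000)
τ = (0.0100, 0.0800, 0.0700)

v₁ − v₀ = (0.09200000, 0.00400000, 0.09200000)
F = m·Δv/dt = (2.3000, 0.1000, 2.3000)
Δω = ω₁−ω₀ = (-0.06760000, -0.01187500, 0.08240000)
applied torque τ = (0.0100, 0.0800, 0.0700)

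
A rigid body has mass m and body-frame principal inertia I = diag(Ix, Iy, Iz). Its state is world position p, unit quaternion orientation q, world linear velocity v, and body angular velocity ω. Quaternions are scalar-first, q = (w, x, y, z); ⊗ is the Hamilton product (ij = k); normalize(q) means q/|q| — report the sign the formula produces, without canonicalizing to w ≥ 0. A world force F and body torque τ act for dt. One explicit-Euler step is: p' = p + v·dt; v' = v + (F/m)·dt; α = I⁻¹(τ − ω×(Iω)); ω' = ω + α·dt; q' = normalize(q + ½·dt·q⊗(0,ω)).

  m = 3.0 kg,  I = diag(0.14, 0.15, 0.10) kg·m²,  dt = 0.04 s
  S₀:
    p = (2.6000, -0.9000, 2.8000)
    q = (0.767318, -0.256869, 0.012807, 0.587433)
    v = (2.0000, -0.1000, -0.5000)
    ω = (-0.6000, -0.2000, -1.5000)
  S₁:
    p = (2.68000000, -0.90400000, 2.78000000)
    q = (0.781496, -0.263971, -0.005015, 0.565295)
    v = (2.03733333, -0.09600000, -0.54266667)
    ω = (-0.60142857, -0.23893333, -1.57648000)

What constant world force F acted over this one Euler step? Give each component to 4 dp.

F = (2.8000, 0.3000, -3.2000)

velocity change Δv = (0.03733333, 0.00400000, -0.04266667)
applied force F = (2.8000, 0.3000, -3.2000)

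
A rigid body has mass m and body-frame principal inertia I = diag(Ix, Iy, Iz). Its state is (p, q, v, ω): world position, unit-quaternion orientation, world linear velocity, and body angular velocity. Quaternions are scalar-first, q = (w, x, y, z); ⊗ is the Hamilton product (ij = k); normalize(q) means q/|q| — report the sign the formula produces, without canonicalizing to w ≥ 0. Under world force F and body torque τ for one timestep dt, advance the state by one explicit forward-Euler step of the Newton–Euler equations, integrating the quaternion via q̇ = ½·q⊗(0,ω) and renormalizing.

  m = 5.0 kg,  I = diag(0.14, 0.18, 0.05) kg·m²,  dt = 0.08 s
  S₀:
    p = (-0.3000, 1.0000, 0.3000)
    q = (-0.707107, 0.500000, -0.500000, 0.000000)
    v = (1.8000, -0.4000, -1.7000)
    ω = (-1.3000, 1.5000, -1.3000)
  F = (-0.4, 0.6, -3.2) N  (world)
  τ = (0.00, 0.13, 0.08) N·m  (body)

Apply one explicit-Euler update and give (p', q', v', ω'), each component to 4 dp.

p' = (-0.1560, 0.9680, 0.1640)
q' = (-0.6482, 0.5603, -0.5141, 0.0406)
v' = (1.7936, -0.3904, -1.7512)
ω' = (-1.4449, 1.4902, -1.0472)

new position p' = (-0.1560, 0.9680, 0.1640)
v + (F/m)dt = (1.7936, -0.3904, -1.7512)
precession coupling ω×(Iω) = (0.2535, 0.1521, -0.0780)
α = I⁻¹(τ − ω×Iω) = (-1.8107, -0.1228, 3.1600)
ω' = ω + α·dt = (-1.4449, 1.4902, -1.0472)
2q̇ = q⊗(0,ω) = (1.4000000, 1.5692391, -0.4106605, 1.0192391)
q + ½dt·q⊗(0,ω), renormalized = (-0.6482, 0.5603, -0.5141, 0.0406)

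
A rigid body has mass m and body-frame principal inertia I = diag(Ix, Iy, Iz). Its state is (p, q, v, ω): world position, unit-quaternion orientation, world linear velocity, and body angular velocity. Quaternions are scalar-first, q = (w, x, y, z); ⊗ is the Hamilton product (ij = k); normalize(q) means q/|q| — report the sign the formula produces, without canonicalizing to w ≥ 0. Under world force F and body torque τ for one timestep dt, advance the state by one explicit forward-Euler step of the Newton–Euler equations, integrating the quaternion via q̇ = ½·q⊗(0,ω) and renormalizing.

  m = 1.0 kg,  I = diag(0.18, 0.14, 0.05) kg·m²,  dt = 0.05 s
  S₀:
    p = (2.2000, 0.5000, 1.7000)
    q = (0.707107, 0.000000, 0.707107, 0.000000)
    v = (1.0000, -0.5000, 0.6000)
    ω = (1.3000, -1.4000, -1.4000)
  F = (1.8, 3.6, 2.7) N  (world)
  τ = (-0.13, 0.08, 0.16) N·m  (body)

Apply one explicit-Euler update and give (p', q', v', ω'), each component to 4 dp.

precession coupling ω×(Iω) = (-0.1764, -0.2366, 0.0728)
angular accel α = (0.2578, 2.2614, 1.7440)
ω' = ω + α·dt = (1.3129, -1.2869, -1.3128)
2q̇ = q⊗(0,ω) = (0.9899498, -0.0707107, -0.9899498, -1.9091889)
q + ½dt·q⊗(0,ω), renormalized = (0.7306, -0.0018, 0.6812, -0.0476)
a = F/m = (1.8000, 3.6000, 2.7000)
p + v·dt = (2.2500, 0.4750, 1.7300)
new velocity v' = (1.0900, -0.3200, 0.7350)

p' = (2.2500, 0.4750, 1.7300)
q' = (0.7306, -0.0018, 0.6812, -0.0476)
v' = (1.0900, -0.3200, 0.7350)
ω' = (1.3129, -1.2869, -1.3128)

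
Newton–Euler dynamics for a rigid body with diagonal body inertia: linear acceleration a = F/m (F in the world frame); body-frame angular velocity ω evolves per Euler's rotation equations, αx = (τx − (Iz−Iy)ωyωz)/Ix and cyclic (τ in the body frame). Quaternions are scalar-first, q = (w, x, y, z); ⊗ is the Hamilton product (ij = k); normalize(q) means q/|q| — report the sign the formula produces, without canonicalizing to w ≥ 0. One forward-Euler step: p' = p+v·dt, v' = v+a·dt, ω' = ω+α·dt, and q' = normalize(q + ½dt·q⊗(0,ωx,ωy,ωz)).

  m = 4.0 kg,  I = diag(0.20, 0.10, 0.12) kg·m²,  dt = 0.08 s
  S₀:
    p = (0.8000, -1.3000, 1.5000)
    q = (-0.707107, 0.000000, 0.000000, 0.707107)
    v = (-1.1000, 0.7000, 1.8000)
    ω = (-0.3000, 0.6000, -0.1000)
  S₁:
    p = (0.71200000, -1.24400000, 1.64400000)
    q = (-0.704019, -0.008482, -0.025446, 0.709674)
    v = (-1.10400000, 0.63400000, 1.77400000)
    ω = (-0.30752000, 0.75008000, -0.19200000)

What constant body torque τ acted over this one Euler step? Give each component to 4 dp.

ω₁ − ω₀ = (-0.00752000, 0.15008000, -0.09200000)
gyro term ω₀×Iω₀ = (-0.0012, 0.0024, 0.0180)
τ = I·(Δω/dt) + ω₀×(Iω₀) = (-0.0200, 0.1900, -0.1200)

τ = (-0.0200, 0.1900, -0.1200)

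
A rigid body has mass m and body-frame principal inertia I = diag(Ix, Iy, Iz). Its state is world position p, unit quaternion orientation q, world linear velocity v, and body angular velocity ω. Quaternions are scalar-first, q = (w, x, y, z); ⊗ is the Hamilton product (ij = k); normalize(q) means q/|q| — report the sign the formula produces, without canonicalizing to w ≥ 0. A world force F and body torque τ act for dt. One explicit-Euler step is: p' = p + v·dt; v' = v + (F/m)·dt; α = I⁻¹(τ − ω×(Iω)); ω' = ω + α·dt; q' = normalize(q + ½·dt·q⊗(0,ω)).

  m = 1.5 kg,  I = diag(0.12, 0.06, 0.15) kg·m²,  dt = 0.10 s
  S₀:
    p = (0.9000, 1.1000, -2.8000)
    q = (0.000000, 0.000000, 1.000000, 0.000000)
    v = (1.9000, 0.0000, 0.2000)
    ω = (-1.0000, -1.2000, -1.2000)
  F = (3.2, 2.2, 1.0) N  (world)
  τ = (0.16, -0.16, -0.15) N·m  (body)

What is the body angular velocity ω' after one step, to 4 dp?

ω' = (-0.9747, -1.4067, -1.2520)

α = I⁻¹(τ − ω×Iω) = (0.2533, -2.0667, -0.5200)
ω' = ω + α·dt = (-0.9747, -1.4067, -1.2520)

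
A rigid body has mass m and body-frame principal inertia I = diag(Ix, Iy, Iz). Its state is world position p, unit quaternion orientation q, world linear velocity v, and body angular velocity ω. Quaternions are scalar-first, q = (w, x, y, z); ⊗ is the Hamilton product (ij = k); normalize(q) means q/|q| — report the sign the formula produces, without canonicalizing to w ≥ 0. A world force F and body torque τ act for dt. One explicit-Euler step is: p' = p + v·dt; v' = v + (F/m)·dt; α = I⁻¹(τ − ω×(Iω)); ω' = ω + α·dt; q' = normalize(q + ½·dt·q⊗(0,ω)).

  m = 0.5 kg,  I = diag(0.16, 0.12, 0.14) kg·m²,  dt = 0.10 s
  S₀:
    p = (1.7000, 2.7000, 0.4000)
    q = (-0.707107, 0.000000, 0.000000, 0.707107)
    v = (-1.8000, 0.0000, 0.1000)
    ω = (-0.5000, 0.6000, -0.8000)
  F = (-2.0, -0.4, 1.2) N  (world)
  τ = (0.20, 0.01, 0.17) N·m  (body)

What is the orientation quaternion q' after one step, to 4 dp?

Hamilton product q⊗(0,ω) = (0.5656856, -0.0707107, -0.7778177, 0.5656856)
updated quaternion q' = (-0.6778, -0.0035, -0.0388, 0.7342)

q' = (-0.6778, -0.0035, -0.0388, 0.7342)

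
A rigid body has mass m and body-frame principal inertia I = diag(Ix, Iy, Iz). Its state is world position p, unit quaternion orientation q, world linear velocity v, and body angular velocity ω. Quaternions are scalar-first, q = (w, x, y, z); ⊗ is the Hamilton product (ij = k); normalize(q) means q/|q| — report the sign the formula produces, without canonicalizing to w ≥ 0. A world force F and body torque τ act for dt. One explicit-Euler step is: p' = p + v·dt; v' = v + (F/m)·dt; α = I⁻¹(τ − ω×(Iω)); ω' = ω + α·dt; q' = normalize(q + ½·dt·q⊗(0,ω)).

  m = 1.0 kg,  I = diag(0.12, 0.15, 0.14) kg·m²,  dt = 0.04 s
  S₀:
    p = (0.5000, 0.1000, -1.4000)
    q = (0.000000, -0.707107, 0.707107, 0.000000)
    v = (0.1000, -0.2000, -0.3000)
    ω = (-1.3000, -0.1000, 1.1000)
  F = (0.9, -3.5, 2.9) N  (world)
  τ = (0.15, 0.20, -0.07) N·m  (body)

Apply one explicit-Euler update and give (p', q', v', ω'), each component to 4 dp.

p' = (0.5040, 0.0920, -1.4120)
q' = (-0.0170, -0.6911, 0.7222, 0.0198)
v' = (0.1360, -0.3400, -0.1840)
ω' = (-1.2504, -0.0543, 1.0789)

gyro term ω×Iω = (0.0011, 0.0286, 0.0039)
(τ − ω×Iω)/I = (1.2408, 1.1427, -0.5279)
ω + α·dt = (-1.2504, -0.0543, 1.0789)
2q̇ = q⊗(0,ω) = (-0.8485284, 0.7778177, 0.7778177, 0.9899498)
q' = normalize(q + ½dt·q⊗(0,ω)) = (-0.0170, -0.6911, 0.7222, 0.0198)
new position p' = (0.5040, 0.0920, -1.4120)
new velocity v' = (0.1360, -0.3400, -0.1840)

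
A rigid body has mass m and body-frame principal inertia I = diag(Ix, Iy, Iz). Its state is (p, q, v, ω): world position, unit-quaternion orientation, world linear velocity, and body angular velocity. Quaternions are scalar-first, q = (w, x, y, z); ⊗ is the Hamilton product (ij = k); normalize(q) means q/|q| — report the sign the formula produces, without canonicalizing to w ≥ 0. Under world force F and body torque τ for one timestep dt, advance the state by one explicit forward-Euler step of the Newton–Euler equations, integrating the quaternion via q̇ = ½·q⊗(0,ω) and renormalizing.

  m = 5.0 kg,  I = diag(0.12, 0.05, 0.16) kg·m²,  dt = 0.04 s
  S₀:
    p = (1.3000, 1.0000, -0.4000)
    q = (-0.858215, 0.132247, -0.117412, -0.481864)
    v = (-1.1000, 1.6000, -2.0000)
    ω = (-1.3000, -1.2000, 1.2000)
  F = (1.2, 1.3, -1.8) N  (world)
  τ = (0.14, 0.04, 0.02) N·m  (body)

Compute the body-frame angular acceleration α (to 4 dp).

α = (2.4867, -0.4480, 0.8075)

precession coupling ω×(Iω) = (-0.1584, 0.0624, -0.1092)
α = I⁻¹(τ − ω×Iω) = (2.4867, -0.4480, 0.8075)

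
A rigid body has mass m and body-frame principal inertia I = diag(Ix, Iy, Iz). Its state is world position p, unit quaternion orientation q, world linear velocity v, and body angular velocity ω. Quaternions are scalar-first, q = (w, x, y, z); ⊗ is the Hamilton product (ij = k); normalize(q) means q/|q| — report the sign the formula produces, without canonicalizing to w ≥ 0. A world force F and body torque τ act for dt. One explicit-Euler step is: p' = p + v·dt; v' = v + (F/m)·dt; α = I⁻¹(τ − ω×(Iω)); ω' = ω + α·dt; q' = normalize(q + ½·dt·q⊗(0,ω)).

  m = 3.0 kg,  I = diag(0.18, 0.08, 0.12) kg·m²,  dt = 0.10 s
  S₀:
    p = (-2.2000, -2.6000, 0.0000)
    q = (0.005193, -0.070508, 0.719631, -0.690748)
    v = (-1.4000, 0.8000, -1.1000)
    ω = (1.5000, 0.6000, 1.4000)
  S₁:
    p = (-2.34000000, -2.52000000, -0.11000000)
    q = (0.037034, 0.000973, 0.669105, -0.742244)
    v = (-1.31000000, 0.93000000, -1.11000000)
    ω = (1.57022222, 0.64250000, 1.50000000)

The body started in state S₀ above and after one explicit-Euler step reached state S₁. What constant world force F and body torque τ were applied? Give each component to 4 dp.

F = (2.7000, 3.9000, -0.3000)
τ = (0.1600, 0.1600, 0.0300)

velocity change Δv = (0.09000000, 0.13000000, -0.01000000)
applied force F = (2.7000, 3.9000, -0.3000)
rate change Δω = (0.07022222, 0.04250000, 0.10000000)
τ = I·(Δω/dt) + ω₀×(Iω₀) = (0.1600, 0.1600, 0.0300)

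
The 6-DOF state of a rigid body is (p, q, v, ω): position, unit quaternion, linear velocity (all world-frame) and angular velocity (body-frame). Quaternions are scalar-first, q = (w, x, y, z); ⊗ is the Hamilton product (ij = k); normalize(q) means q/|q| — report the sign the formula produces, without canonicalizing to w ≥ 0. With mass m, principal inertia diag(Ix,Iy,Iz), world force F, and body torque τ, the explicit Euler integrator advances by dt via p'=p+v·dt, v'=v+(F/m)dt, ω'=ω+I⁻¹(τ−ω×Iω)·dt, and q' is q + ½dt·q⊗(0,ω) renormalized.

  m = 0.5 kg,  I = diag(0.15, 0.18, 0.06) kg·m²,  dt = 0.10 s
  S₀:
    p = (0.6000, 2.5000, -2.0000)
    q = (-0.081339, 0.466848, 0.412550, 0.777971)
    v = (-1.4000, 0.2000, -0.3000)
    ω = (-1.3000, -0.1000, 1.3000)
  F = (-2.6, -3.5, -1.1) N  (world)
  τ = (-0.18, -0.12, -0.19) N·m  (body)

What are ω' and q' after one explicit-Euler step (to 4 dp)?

α = I⁻¹(τ − ω×Iω) = (-1.3040, 0.1783, -3.2317)
ω + α·dt = (-1.4304, -0.0822, 0.9768)
q⊗(0,ω) = (-0.3632049, 0.7198528, -1.6101308, 0.3838895)
q + ½dt·q⊗(0,ω), renormalized = (-0.0991, 0.5007, 0.3306, 0.7938)

ω' = (-1.4304, -0.0822, 0.9768)
q' = (-0.0991, 0.5007, 0.3306, 0.7938)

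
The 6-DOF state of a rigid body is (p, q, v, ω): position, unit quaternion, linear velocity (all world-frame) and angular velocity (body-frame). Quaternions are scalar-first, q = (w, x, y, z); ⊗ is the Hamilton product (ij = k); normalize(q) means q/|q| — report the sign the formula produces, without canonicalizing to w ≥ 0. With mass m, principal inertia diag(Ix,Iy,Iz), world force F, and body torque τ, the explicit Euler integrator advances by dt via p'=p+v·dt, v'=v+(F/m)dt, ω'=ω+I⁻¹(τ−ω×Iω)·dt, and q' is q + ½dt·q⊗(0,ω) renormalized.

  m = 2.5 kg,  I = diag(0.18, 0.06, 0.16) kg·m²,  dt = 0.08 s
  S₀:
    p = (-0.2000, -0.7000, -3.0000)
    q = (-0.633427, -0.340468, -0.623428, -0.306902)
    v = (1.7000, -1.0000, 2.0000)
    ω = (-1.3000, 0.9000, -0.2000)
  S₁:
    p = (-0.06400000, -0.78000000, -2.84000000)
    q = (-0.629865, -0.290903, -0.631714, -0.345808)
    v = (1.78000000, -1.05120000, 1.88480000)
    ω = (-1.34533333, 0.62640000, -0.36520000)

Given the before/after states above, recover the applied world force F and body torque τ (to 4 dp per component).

v₁ − v₀ = (0.08000000, -0.05120000, -0.11520000)
m·(v₁−v₀)/dt = (2.5000, -1.6000, -3.6000)
Δω = ω₁−ω₀ = (-0.04533333, -0.27360000, -0.16520000)
precession coupling = (-0.0180, 0.0052, 0.1404)
τ = I·(Δω/dt) + ω₀×(Iω₀) = (-0.1200, -0.2000, -0.1900)

F = (2.5000, -1.6000, -3.6000)
τ = (-0.1200, -0.2000, -0.1900)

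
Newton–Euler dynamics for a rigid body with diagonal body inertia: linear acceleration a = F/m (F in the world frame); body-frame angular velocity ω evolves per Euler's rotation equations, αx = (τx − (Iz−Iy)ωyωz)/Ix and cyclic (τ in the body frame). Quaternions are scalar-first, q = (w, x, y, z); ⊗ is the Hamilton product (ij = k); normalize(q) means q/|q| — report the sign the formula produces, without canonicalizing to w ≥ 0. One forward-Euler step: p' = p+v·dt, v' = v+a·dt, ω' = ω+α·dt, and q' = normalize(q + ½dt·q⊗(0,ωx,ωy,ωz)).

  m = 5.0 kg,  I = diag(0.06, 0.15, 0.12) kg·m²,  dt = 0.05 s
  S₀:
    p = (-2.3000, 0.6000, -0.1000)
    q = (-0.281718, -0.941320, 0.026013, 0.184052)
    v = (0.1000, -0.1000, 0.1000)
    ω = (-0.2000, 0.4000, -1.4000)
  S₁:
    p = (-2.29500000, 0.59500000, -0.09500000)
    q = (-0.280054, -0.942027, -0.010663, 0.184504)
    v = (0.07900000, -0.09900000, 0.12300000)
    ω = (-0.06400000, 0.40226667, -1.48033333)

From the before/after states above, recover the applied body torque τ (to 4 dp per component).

rate change Δω = (0.13600000, 0.00226667, -0.08033333)
τ = I·(Δω/dt) + ω₀×(Iω₀) = (0.1800, -0.0100, -0.2000)

τ = (0.1800, -0.0100, -0.2000)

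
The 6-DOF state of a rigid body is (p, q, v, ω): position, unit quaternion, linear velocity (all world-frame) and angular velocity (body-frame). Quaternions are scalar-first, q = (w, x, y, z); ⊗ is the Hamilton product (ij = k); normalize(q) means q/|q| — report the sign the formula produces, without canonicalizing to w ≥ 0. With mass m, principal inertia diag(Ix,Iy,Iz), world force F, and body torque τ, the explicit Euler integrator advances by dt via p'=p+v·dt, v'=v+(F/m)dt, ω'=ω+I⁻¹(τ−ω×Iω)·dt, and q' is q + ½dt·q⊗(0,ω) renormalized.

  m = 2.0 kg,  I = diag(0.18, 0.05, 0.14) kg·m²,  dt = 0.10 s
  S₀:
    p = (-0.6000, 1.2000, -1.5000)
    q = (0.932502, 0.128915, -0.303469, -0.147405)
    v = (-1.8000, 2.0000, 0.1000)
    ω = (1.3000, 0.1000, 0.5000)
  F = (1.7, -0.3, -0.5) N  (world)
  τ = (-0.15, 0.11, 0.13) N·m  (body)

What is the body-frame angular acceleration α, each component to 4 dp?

ω×(Iω) gyroscopic = (0.0045, 0.0260, -0.0169)
α = I⁻¹(τ − ω×Iω) = (-0.8583, 1.6800, 1.0493)

α = (-0.8583, 1.6800, 1.0493)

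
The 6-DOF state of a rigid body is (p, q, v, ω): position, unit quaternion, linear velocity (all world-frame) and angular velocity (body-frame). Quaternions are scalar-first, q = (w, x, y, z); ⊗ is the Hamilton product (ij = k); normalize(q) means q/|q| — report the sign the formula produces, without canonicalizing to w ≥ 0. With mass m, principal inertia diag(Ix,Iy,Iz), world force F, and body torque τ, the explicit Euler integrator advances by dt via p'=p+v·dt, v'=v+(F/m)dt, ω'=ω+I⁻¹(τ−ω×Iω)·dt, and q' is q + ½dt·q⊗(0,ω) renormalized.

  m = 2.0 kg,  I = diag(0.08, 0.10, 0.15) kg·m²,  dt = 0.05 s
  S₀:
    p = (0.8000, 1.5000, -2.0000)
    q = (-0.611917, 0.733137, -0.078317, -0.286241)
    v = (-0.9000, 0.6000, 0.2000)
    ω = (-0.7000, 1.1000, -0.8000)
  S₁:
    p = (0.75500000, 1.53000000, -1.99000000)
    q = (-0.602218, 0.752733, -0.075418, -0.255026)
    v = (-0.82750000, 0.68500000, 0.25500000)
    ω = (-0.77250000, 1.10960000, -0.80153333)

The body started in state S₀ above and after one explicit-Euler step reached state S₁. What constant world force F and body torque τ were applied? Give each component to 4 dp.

Δω = ω₁−ω₀ = (-0.07250000, 0.00960000, -0.00153333)
τ = I·(Δω/dt) + ω₀×(Iω₀) = (-0.1600, -0.0200, -0.0200)
velocity change Δv = (0.07250000, 0.08500000, 0.05500000)
applied force F = (2.9000, 3.4000, 2.2000)

F = (2.9000, 3.4000, 2.2000)
τ = (-0.1600, -0.0200, -0.0200)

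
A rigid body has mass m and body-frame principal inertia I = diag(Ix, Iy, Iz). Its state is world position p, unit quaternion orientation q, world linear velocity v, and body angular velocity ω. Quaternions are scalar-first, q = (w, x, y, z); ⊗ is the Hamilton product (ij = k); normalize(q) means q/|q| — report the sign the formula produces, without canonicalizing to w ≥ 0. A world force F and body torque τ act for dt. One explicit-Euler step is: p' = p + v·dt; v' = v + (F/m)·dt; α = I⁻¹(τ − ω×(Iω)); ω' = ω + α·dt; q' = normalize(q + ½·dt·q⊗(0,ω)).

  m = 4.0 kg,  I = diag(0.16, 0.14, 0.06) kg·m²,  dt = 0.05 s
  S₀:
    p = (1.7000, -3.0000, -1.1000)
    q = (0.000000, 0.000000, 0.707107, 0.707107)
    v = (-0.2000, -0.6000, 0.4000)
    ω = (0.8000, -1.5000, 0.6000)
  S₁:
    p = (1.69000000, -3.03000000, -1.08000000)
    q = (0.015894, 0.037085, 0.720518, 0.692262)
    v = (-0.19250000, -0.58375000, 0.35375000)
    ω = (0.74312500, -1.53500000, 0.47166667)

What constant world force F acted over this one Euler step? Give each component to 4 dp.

velocity change Δv = (0.00750000, 0.01625000, -0.04625000)
applied force F = (0.6000, 1.3000, -3.7000)

F = (0.6000, 1.3000, -3.7000)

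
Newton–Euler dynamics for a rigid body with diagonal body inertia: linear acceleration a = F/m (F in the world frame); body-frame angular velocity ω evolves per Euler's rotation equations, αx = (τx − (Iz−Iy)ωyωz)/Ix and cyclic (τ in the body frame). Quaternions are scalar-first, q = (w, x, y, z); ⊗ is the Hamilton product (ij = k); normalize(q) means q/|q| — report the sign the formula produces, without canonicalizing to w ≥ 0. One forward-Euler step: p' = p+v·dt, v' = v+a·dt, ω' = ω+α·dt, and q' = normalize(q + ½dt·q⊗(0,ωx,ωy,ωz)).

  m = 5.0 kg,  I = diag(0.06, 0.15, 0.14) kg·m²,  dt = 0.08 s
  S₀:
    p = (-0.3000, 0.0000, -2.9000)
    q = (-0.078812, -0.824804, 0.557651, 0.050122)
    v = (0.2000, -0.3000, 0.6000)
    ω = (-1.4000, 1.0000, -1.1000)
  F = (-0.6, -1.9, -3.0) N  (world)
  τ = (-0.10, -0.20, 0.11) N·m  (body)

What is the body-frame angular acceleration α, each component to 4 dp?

ω×(Iω) gyroscopic = (0.0110, -0.1232, -0.1260)
α = I⁻¹(τ − ω×Iω) = (-1.8500, -0.5120, 1.6857)

α = (-1.8500, -0.5120, 1.6857)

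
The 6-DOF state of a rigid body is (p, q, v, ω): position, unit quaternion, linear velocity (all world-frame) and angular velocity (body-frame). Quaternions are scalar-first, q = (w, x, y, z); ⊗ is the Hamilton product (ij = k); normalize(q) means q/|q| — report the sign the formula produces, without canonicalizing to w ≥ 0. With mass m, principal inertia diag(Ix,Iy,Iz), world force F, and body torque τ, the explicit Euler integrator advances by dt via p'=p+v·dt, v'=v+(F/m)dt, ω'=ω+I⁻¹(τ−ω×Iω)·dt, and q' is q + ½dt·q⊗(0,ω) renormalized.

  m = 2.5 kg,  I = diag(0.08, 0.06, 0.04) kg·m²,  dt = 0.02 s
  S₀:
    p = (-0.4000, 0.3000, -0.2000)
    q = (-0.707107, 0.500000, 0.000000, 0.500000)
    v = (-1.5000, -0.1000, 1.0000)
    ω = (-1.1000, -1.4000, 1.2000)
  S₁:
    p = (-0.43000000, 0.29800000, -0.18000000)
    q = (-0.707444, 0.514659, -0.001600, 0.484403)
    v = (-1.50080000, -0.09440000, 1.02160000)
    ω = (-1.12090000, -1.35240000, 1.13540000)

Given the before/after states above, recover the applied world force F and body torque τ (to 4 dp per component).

Δv = v₁−v₀ = (-0.00080000, 0.00560000, 0.02160000)
F = m·Δv/dt = (-0.1000, 0.7000, 2.7000)
ω₁ − ω₀ = (-0.02090000, 0.04760000, -0.06460000)
ω₀×(Iω₀) = (0.0336, -0.0528, -0.0308)
applied torque τ = (-0.0500, 0.0900, -0.1600)

F = (-0.1000, 0.7000, 2.7000)
τ = (-0.0500, 0.0900, -0.1600)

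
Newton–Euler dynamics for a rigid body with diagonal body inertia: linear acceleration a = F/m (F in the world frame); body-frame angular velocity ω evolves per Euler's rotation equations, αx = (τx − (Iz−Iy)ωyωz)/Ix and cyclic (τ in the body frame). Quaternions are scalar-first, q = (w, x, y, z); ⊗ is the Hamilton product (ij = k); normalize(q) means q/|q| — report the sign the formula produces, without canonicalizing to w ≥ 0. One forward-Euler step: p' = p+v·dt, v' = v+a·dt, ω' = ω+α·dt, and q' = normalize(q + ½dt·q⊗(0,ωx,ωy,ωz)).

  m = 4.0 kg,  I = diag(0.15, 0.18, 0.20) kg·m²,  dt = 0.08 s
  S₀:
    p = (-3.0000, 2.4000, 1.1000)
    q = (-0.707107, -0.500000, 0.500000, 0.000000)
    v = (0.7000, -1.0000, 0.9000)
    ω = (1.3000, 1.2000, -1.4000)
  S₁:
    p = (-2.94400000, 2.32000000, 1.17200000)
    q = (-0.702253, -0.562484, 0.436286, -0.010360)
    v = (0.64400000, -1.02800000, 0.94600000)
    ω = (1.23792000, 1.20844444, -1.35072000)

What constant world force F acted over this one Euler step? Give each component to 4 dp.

F = (-2.8000, -1.4000, 2.3000)

Δv = v₁−v₀ = (-0.05600000, -0.02800000, 0.04600000)
applied force F = (-2.8000, -1.4000, 2.3000)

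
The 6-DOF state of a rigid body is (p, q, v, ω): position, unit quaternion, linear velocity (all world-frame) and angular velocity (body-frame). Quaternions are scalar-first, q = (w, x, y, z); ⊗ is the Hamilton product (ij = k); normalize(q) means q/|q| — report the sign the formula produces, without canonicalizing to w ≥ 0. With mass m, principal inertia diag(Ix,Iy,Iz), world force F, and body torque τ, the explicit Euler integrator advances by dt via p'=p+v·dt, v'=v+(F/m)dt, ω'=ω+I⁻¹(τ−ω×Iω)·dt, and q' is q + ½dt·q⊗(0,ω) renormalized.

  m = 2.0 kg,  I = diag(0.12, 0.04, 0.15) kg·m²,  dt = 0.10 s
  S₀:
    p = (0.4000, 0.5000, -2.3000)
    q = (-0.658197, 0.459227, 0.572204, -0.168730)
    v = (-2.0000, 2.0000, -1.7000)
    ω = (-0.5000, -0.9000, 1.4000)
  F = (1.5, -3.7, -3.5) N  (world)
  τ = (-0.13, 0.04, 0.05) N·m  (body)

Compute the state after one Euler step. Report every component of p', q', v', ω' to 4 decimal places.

p' = (0.2000, 0.7000, -2.4700)
q' = (-0.6069, 0.5062, 0.5717, -0.2203)
v' = (-1.9250, 1.8150, -1.8750)
ω' = (-0.4928, -0.8525, 1.4573)

p' = p + v·dt = (0.2000, 0.7000, -2.4700)
new velocity v' = (-1.9250, 1.8150, -1.8750)
precession coupling ω×(Iω) = (-0.1386, 0.0210, -0.0360)
angular accel α = (0.0717, 0.4750, 0.5733)
ω' = ω + α·dt = (-0.4928, -0.8525, 1.4573)
Hamilton product q⊗(0,ω) = (0.9808191, 0.9783271, 0.0338245, -1.0486781)
q' = normalize(q + ½dt·q⊗(0,ω)) = (-0.6069, 0.5062, 0.5717, -0.2203)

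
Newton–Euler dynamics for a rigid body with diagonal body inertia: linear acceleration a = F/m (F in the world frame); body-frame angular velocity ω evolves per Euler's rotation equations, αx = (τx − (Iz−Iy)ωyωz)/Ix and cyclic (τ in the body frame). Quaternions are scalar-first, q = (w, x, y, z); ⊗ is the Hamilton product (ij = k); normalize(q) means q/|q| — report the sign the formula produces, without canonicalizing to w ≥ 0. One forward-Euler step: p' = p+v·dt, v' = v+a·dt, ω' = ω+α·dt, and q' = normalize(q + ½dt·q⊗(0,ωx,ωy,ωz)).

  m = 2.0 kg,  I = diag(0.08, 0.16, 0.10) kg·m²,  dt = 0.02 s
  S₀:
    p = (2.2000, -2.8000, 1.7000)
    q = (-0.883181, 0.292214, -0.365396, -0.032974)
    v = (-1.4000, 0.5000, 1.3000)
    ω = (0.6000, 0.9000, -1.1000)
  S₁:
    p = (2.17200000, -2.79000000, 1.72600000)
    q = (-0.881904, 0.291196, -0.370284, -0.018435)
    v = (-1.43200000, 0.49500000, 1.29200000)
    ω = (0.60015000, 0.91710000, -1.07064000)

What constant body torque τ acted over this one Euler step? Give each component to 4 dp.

rate change Δω = (0.00015000, 0.01710000, 0.02936000)
precession coupling = (0.0594, 0.0132, 0.0432)
I·α + gyro = (0.0600, 0.1500, 0.1900)

τ = (0.0600, 0.1500, 0.1900)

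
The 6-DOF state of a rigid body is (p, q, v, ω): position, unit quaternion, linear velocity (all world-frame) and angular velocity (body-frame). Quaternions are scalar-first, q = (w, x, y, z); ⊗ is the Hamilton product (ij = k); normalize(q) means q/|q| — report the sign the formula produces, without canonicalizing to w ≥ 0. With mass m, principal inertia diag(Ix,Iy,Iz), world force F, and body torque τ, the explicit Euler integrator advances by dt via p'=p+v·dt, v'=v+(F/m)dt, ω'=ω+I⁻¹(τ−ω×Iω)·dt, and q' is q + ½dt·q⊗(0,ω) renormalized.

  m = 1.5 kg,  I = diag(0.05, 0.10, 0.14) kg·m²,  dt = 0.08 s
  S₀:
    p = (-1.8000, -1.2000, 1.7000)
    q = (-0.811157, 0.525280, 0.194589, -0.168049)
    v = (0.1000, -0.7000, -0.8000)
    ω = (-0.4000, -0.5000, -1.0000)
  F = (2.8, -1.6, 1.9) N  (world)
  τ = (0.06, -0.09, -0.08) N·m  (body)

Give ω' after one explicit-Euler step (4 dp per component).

ω×(Iω) gyroscopic = (0.0200, -0.0360, 0.0100)
(τ − ω×Iω)/I = (0.8000, -0.5400, -0.6429)
new body rate ω' = (-0.3360, -0.5432, -1.0514)

ω' = (-0.3360, -0.5432, -1.0514)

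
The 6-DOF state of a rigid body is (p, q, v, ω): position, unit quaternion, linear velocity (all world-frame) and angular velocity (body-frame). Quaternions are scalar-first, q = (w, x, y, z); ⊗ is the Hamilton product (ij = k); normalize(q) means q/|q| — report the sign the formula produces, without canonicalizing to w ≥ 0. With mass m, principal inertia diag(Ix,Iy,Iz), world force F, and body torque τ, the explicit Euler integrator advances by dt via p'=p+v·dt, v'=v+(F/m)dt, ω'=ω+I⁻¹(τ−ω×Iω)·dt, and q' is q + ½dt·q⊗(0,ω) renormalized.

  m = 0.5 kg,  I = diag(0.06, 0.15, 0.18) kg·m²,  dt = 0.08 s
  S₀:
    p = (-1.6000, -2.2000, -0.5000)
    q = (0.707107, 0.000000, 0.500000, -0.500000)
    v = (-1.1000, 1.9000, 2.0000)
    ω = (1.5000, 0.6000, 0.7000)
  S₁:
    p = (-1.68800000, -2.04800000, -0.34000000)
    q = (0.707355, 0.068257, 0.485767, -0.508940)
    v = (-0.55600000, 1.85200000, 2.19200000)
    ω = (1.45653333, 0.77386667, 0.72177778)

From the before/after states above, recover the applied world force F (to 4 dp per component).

Δv = v₁−v₀ = (0.54400000, -0.04800000, 0.19200000)
applied force F = (3.4000, -0.3000, 1.2000)

F = (3.4000, -0.3000, 1.2000)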